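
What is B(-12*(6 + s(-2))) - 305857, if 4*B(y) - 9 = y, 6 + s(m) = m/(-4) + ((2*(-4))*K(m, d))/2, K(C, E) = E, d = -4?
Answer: -1223617/4 ≈ -3.0590e+5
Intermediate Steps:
s(m) = 10 - m/4 (s(m) = -6 + (m/(-4) + ((2*(-4))*(-4))/2) = -6 + (m*(-1/4) - 8*(-4)*(1/2)) = -6 + (-m/4 + 32*(1/2)) = -6 + (-m/4 + 16) = -6 + (16 - m/4) = 10 - m/4)
B(y) = 9/4 + y/4
B(-12*(6 + s(-2))) - 305857 = (9/4 + (-12*(6 + (10 - 1/4*(-2))))/4) - 305857 = (9/4 + (-12*(6 + (10 + 1/2)))/4) - 305857 = (9/4 + (-12*(6 + 21/2))/4) - 305857 = (9/4 + (-12*33/2)/4) - 305857 = (9/4 + (1/4)*(-198)) - 305857 = (9/4 - 99/2) - 305857 = -189/4 - 305857 = -1223617/4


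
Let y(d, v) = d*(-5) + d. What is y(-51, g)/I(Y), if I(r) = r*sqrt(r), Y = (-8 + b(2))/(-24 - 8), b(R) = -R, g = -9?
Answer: 13056*sqrt(5)/25 ≈ 1167.8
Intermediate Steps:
Y = 5/16 (Y = (-8 - 1*2)/(-24 - 8) = (-8 - 2)/(-32) = -10*(-1/32) = 5/16 ≈ 0.31250)
I(r) = r**(3/2)
y(d, v) = -4*d (y(d, v) = -5*d + d = -4*d)
y(-51, g)/I(Y) = (-4*(-51))/((5/16)**(3/2)) = 204/((5*sqrt(5)/64)) = 204*(64*sqrt(5)/25) = 13056*sqrt(5)/25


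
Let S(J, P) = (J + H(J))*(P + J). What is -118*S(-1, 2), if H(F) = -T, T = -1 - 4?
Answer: -472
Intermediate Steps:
T = -5
H(F) = 5 (H(F) = -1*(-5) = 5)
S(J, P) = (5 + J)*(J + P) (S(J, P) = (J + 5)*(P + J) = (5 + J)*(J + P))
-118*S(-1, 2) = -118*((-1)² + 5*(-1) + 5*2 - 1*2) = -118*(1 - 5 + 10 - 2) = -118*4 = -472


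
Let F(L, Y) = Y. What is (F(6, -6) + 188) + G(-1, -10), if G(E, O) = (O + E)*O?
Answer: 292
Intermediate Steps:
G(E, O) = O*(E + O) (G(E, O) = (E + O)*O = O*(E + O))
(F(6, -6) + 188) + G(-1, -10) = (-6 + 188) - 10*(-1 - 10) = 182 - 10*(-11) = 182 + 110 = 292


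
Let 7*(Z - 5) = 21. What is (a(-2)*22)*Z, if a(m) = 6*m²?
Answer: 4224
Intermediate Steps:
Z = 8 (Z = 5 + (⅐)*21 = 5 + 3 = 8)
(a(-2)*22)*Z = ((6*(-2)²)*22)*8 = ((6*4)*22)*8 = (24*22)*8 = 528*8 = 4224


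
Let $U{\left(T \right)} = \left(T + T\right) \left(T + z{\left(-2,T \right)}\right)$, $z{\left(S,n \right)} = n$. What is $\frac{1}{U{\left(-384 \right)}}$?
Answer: $\frac{1}{589824} \approx 1.6954 \cdot 10^{-6}$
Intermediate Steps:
$U{\left(T \right)} = 4 T^{2}$ ($U{\left(T \right)} = \left(T + T\right) \left(T + T\right) = 2 T 2 T = 4 T^{2}$)
$\frac{1}{U{\left(-384 \right)}} = \frac{1}{4 \left(-384\right)^{2}} = \frac{1}{4 \cdot 147456} = \frac{1}{589824}$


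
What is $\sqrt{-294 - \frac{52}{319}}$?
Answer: $\frac{i \sqrt{29934322}}{319} \approx 17.151 i$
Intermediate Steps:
$\sqrt{-294 - \frac{52}{319}} = \sqrt{- \frac{93838}{319}} = \frac{i \sqrt{29934322}}{319}$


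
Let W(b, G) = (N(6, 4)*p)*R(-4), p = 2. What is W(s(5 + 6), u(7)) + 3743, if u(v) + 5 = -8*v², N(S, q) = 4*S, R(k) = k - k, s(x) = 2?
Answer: 3743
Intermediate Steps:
R(k) = 0
u(v) = -5 - 8*v²
W(b, G) = 0 (W(b, G) = ((4*6)*2)*0 = (24*2)*0 = 48*0 = 0)
W(s(5 + 6), u(7)) + 3743 = 0 + 3743 = 3743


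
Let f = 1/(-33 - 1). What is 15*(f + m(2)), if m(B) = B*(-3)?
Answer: -3075/34 ≈ -90.441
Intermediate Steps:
f = -1/34 (f = 1/(-34) = -1/34 ≈ -0.029412)
m(B) = -3*B
15*(f + m(2)) = 15*(-1/34 - 3*2) = 15*(-1/34 - 6) = 15*(-205/34) = -3075/34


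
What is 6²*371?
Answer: 13356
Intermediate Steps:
6²*371 = 36*371 = 13356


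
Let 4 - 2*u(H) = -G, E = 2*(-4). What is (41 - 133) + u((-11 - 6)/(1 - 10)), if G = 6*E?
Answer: -114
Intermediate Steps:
E = -8
G = -48 (G = 6*(-8) = -48)
u(H) = -22 (u(H) = 2 - (-1)*(-48)/2 = 2 - 1/2*48 = 2 - 24 = -22)
(41 - 133) + u((-11 - 6)/(1 - 10)) = (41 - 133) - 22 = -92 - 22 = -114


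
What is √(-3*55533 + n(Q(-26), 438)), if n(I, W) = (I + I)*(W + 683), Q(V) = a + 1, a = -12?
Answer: I*√191261 ≈ 437.33*I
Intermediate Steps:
Q(V) = -11 (Q(V) = -12 + 1 = -11)
n(I, W) = 2*I*(683 + W) (n(I, W) = (2*I)*(683 + W) = 2*I*(683 + W))
√(-3*55533 + n(Q(-26), 438)) = √(-3*55533 + 2*(-11)*(683 + 438)) = √(-166599 + 2*(-11)*1121) = √(-166599 - 24662) = √(-191261) = I*√191261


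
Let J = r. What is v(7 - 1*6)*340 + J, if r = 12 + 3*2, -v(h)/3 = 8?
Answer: -8142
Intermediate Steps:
v(h) = -24 (v(h) = -3*8 = -24)
r = 18 (r = 12 + 6 = 18)
J = 18
v(7 - 1*6)*340 + J = -24*340 + 18 = -8160 + 18 = -8142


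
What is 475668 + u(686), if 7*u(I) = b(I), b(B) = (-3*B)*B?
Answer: 273984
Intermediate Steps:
b(B) = -3*B**2
u(I) = -3*I**2/7 (u(I) = (-3*I**2)/7 = -3*I**2/7)
475668 + u(686) = 475668 - 3/7*686**2 = 475668 - 3/7*470596 = 475668 - 201684 = 273984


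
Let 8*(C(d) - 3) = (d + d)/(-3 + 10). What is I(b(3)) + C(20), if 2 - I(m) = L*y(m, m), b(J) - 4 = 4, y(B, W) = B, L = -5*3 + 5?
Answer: 600/7 ≈ 85.714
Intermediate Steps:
L = -10 (L = -15 + 5 = -10)
C(d) = 3 + d/28 (C(d) = 3 + ((d + d)/(-3 + 10))/8 = 3 + ((2*d)/7)/8 = 3 + ((2*d)*(⅐))/8 = 3 + (2*d/7)/8 = 3 + d/28)
b(J) = 8 (b(J) = 4 + 4 = 8)
I(m) = 2 + 10*m (I(m) = 2 - (-10)*m = 2 + 10*m)
I(b(3)) + C(20) = (2 + 10*8) + (3 + (1/28)*20) = (2 + 80) + (3 + 5/7) = 82 + 26/7 = 600/7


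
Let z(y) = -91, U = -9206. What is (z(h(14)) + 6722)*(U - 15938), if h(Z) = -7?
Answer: -166729864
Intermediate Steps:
(z(h(14)) + 6722)*(U - 15938) = (-91 + 6722)*(-9206 - 15938) = 6631*(-25144) = -166729864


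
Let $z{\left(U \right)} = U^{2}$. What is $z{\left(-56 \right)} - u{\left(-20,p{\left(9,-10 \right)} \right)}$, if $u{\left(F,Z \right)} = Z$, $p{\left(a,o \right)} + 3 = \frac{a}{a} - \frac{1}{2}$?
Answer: $\frac{6277}{2} \approx 3138.5$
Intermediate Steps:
$p{\left(a,o \right)} = - \frac{5}{2}$ ($p{\left(a,o \right)} = -3 + \left(\frac{a}{a} - \frac{1}{2}\right) = -3 + \left(1 - \frac{1}{2}\right) = -3 + \frac{1}{2} = - \frac{5}{2}$)
$z{\left(-56 \right)} - u{\left(-20,p{\left(9,-10 \right)} \right)} = \left(-56\right)^{2} - - \frac{5}{2} = 3136 + \frac{5}{2} = \frac{6277}{2}$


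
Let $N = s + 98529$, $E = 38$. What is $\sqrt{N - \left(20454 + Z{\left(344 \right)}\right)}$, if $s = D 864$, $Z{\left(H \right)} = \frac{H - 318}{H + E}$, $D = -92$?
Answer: $\frac{2 i \sqrt{12887534}}{191} \approx 37.591 i$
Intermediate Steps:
$Z{\left(H \right)} = \frac{-318 + H}{38 + H}$ ($Z{\left(H \right)} = \frac{H - 318}{H + 38} = \frac{-318 + H}{38 + H}$)
$s = -79488$ ($s = \left(-92\right) 864 = -79488$)
$N = 19041$ ($N = -79488 + 98529 = 19041$)
$\sqrt{N - \left(20454 + Z{\left(344 \right)}\right)} = \sqrt{19041 - \left(20454 + \frac{-318 + 344}{38 + 344}\right)} = \sqrt{19041 - \left(20454 + \frac{1}{382} \cdot 26\right)} = \sqrt{19041 - \frac{3906727}{191}} = \sqrt{- \frac{269896}{191}} = \frac{2 i \sqrt{12887534}}{191}$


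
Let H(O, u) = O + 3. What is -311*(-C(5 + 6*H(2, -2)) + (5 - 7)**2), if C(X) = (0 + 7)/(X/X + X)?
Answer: -42607/36 ≈ -1183.5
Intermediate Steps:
H(O, u) = 3 + O
C(X) = 7/(1 + X)
-311*(-C(5 + 6*H(2, -2)) + (5 - 7)**2) = -311*(-7/(1 + (5 + 6*(3 + 2))) + (5 - 7)**2) = -311*(-7/(1 + (5 + 6*5)) + (-2)**2) = -311*(-7/(1 + (5 + 30)) + 4) = -311*(-7/(1 + 35) + 4) = -311*(-7/36 + 4) = -311*137/36 = -42607/36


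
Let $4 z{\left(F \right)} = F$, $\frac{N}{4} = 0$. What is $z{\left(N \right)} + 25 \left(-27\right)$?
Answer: $-675$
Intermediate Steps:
$N = 0$ ($N = 4 \cdot 0 = 0$)
$z{\left(F \right)} = \frac{F}{4}$
$z{\left(N \right)} + 25 \left(-27\right) = \frac{1}{4} \cdot 0 + 25 \left(-27\right) = 0 - 675 = -675$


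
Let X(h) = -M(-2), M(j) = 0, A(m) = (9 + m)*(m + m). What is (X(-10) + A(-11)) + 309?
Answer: 353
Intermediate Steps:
A(m) = 2*m*(9 + m) (A(m) = (9 + m)*(2*m) = 2*m*(9 + m))
X(h) = 0 (X(h) = -1*0 = 0)
(X(-10) + A(-11)) + 309 = (0 + 2*(-11)*(9 - 11)) + 309 = (0 + 2*(-11)*(-2)) + 309 = (0 + 44) + 309 = 44 + 309 = 353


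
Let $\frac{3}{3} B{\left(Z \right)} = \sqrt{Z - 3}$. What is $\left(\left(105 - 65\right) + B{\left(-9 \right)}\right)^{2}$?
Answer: $1588 + 160 i \sqrt{3} \approx 1588.0 + 277.13 i$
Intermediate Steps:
$B{\left(Z \right)} = \sqrt{-3 + Z}$ ($B{\left(Z \right)} = \sqrt{Z - 3} = \sqrt{-3 + Z}$)
$\left(\left(105 - 65\right) + B{\left(-9 \right)}\right)^{2} = \left(\left(105 - 65\right) + \sqrt{-3 - 9}\right)^{2} = \left(40 + \sqrt{-12}\right)^{2} = \left(40 + 2 i \sqrt{3}\right)^{2}$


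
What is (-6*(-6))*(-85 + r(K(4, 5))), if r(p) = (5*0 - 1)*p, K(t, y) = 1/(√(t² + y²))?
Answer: -3060 - 36*√41/41 ≈ -3065.6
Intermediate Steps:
K(t, y) = (t² + y²)^(-½)
r(p) = -p (r(p) = (0 - 1)*p = -p)
(-6*(-6))*(-85 + r(K(4, 5))) = (-6*(-6))*(-85 - 1/√(4² + 5²)) = 36*(-85 - 1/√(16 + 25)) = 36*(-85 - 1/√41) = 36*(-85 - √41/41) = -3060 - 36*√41/41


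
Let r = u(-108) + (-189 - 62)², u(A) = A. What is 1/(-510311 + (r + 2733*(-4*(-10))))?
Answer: -1/338098 ≈ -2.9577e-6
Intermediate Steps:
r = 62893 (r = -108 + (-189 - 62)² = -108 + (-251)² = -108 + 63001 = 62893)
1/(-510311 + (r + 2733*(-4*(-10)))) = 1/(-510311 + (62893 + 2733*(-4*(-10)))) = 1/(-510311 + (62893 + 2733*40)) = 1/(-510311 + (62893 + 109320)) = 1/(-510311 + 172213) = 1/(-338098) = -1/338098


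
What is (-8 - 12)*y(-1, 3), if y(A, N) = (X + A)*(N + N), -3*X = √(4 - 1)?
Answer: 120 + 40*√3 ≈ 189.28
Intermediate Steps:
X = -√3/3 (X = -√(4 - 1)/3 = -√3/3 ≈ -0.57735)
y(A, N) = 2*N*(A - √3/3) (y(A, N) = (-√3/3 + A)*(N + N) = (A - √3/3)*(2*N) = 2*N*(A - √3/3))
(-8 - 12)*y(-1, 3) = (-8 - 12)*((⅔)*3*(-√3 + 3*(-1))) = -40*3*(-√3 - 3)/3 = -40*3*(-3 - √3)/3 = -20*(-6 - 2*√3) = 120 + 40*√3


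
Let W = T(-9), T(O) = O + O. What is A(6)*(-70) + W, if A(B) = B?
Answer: -438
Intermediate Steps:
T(O) = 2*O
W = -18 (W = 2*(-9) = -18)
A(6)*(-70) + W = 6*(-70) - 18 = -420 - 18 = -438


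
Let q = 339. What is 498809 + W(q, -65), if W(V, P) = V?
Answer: 499148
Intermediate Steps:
498809 + W(q, -65) = 498809 + 339 = 499148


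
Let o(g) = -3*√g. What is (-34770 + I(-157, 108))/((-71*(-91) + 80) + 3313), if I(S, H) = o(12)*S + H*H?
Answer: -11553/4927 + 471*√3/4927 ≈ -2.1793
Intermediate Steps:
I(S, H) = H² - 6*S*√3 (I(S, H) = (-6*√3)*S + H*H = (-6*√3)*S + H² = -6*S*√3 + H² = H² - 6*S*√3)
(-34770 + I(-157, 108))/((-71*(-91) + 80) + 3313) = (-34770 + (108² - 6*(-157)*√3))/((-71*(-91) + 80) + 3313) = (-34770 + (11664 + 942*√3))/((6461 + 80) + 3313) = (-23106 + 942*√3)/(6541 + 3313) = (-23106 + 942*√3)/9854 = (-23106 + 942*√3)*(1/9854) = -11553/4927 + 471*√3/4927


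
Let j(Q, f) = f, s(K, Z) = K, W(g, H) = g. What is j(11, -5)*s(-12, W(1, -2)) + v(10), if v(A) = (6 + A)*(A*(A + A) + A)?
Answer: 3420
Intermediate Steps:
v(A) = (6 + A)*(A + 2*A**2) (v(A) = (6 + A)*(A*(2*A) + A) = (6 + A)*(2*A**2 + A) = (6 + A)*(A + 2*A**2))
j(11, -5)*s(-12, W(1, -2)) + v(10) = -5*(-12) + 10*(6 + 2*10**2 + 13*10) = 60 + 10*(6 + 2*100 + 130) = 60 + 10*(6 + 200 + 130) = 60 + 10*336 = 60 + 3360 = 3420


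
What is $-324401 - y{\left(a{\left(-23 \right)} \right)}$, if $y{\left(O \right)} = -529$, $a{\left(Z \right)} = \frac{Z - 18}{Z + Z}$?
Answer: $-323872$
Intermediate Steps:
$a{\left(Z \right)} = \frac{-18 + Z}{2 Z}$
$-324401 - y{\left(a{\left(-23 \right)} \right)} = -324401 - -529 = -324401 + 529 = -323872$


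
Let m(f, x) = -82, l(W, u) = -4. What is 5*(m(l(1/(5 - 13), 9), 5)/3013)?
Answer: -410/3013 ≈ -0.13608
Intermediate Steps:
5*(m(l(1/(5 - 13), 9), 5)/3013) = 5*(-82/3013) = -410/3013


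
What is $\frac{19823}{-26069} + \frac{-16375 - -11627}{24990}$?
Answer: $- \frac{309576191}{325732155} \approx -0.9504$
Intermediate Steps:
$\frac{19823}{-26069} + \frac{-16375 - -11627}{24990} = 19823 \left(- \frac{1}{26069}\right) + \left(-16375 + 11627\right) \frac{1}{24990} = - \frac{19823}{26069} - \frac{2374}{12495} = - \frac{309576191}{325732155}$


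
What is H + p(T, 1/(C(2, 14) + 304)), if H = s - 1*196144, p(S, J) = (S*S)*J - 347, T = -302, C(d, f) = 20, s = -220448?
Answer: -33749258/81 ≈ -4.1666e+5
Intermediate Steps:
p(S, J) = -347 + J*S**2 (p(S, J) = S**2*J - 347 = J*S**2 - 347 = -347 + J*S**2)
H = -416592 (H = -220448 - 1*196144 = -220448 - 196144 = -416592)
H + p(T, 1/(C(2, 14) + 304)) = -416592 + (-347 + (-302)**2/(20 + 304)) = -416592 + (-347 + 91204/324) = -416592 + (-347 + (1/324)*91204) = -416592 + (-347 + 22801/81) = -416592 - 5306/81 = -33749258/81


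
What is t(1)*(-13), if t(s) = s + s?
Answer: -26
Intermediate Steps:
t(s) = 2*s
t(1)*(-13) = (2*1)*(-13) = 2*(-13) = -26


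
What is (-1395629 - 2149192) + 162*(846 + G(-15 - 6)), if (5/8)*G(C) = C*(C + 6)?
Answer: -3326121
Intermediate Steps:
G(C) = 8*C*(6 + C)/5 (G(C) = 8*(C*(C + 6))/5 = 8*(C*(6 + C))/5 = 8*C*(6 + C)/5)
(-1395629 - 2149192) + 162*(846 + G(-15 - 6)) = (-1395629 - 2149192) + 162*(846 + 8*(-15 - 6)*(6 + (-15 - 6))/5) = -3544821 + 162*(846 + (8/5)*(-21)*(6 - 21)) = -3544821 + 162*(846 + (8/5)*(-21)*(-15)) = -3544821 + 162*(846 + 504) = -3544821 + 162*1350 = -3544821 + 218700 = -3326121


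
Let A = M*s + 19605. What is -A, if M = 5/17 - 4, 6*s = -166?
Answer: -335028/17 ≈ -19708.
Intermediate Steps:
s = -83/3 (s = (⅙)*(-166) = -83/3 ≈ -27.667)
M = -63/17 (M = 5*(1/17) - 4 = 5/17 - 4 = -63/17 ≈ -3.7059)
A = 335028/17 (A = -63/17*(-83/3) + 19605 = 1743/17 + 19605 = 335028/17 ≈ 19708.)
-A = -1*335028/17 = -335028/17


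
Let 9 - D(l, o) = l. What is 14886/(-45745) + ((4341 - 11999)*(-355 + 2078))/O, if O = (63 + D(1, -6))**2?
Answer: -603668147156/230600545 ≈ -2617.8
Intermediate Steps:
D(l, o) = 9 - l
O = 5041 (O = (63 + (9 - 1*1))**2 = (63 + (9 - 1))**2 = (63 + 8)**2 = 71**2 = 5041)
14886/(-45745) + ((4341 - 11999)*(-355 + 2078))/O = 14886/(-45745) + ((4341 - 11999)*(-355 + 2078))/5041 = 14886*(-1/45745) - 7658*1723*(1/5041) = -14886/45745 - 13194734*1/5041 = -14886/45745 - 13194734/5041 = -603668147156/230600545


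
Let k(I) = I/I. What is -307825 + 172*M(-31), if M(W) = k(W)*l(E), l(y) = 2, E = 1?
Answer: -307481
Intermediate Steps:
k(I) = 1
M(W) = 2 (M(W) = 1*2 = 2)
-307825 + 172*M(-31) = -307825 + 172*2 = -307825 + 344 = -307481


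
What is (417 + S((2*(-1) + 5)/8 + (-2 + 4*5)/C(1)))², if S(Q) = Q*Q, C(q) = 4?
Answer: 795747681/4096 ≈ 1.9427e+5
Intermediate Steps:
S(Q) = Q²
(417 + S((2*(-1) + 5)/8 + (-2 + 4*5)/C(1)))² = (417 + ((2*(-1) + 5)/8 + (-2 + 4*5)/4)²)² = (417 + ((-2 + 5)*(⅛) + (-2 + 20)*(¼))²)² = (417 + (3*(⅛) + 18*(¼))²)² = (417 + (3/8 + 9/2)²)² = (417 + (39/8)²)² = (417 + 1521/64)² = (28209/64)² = 795747681/4096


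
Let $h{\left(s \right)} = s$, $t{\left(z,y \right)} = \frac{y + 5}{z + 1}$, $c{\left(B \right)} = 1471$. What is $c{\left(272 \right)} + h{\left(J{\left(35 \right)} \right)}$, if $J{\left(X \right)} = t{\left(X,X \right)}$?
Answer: $\frac{13249}{9} \approx 1472.1$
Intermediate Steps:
$t{\left(z,y \right)} = \frac{5 + y}{1 + z}$
$J{\left(X \right)} = \frac{5 + X}{1 + X}$
$c{\left(272 \right)} + h{\left(J{\left(35 \right)} \right)} = 1471 + \frac{5 + 35}{1 + 35} = 1471 + \frac{1}{36} \cdot 40 = 1471 + \frac{10}{9} = \frac{13249}{9}$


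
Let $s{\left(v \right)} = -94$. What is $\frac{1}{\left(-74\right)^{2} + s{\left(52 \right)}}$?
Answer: $\frac{1}{5382} \approx 0.0001858$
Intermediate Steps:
$\frac{1}{\left(-74\right)^{2} + s{\left(52 \right)}} = \frac{1}{\left(-74\right)^{2} - 94} = \frac{1}{5476 - 94} = \frac{1}{5382}$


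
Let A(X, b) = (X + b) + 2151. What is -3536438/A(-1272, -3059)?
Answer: 1768219/1090 ≈ 1622.2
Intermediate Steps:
A(X, b) = 2151 + X + b
-3536438/A(-1272, -3059) = -3536438/(2151 - 1272 - 3059) = -3536438/(-2180) = -3536438*(-1/2180) = 1768219/1090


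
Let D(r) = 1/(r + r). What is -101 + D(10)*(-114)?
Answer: -1067/10 ≈ -106.70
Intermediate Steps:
D(r) = 1/(2*r)
-101 + D(10)*(-114) = -101 + ((1/2)/10)*(-114) = -101 + ((1/2)*(1/10))*(-114) = -101 + (1/20)*(-114) = -101 - 57/10 = -1067/10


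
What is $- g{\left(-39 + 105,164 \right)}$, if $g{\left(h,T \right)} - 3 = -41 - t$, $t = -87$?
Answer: $-49$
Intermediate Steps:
$g{\left(h,T \right)} = 49$ ($g{\left(h,T \right)} = 3 - -46 = 3 + \left(-41 + 87\right) = 3 + 46 = 49$)
$- g{\left(-39 + 105,164 \right)} = \left(-1\right) 49 = -49$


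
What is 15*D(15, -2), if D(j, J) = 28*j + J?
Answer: 6270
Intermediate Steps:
D(j, J) = J + 28*j
15*D(15, -2) = 15*(-2 + 28*15) = 15*(-2 + 420) = 15*418 = 6270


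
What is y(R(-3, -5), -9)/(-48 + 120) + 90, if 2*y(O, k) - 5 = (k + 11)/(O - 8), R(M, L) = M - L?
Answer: 19447/216 ≈ 90.032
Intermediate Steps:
y(O, k) = 5/2 + (11 + k)/(2*(-8 + O)) (y(O, k) = 5/2 + ((k + 11)/(O - 8))/2 = 5/2 + ((11 + k)/(-8 + O))/2 = 5/2 + (11 + k)/(2*(-8 + O)))
y(R(-3, -5), -9)/(-48 + 120) + 90 = ((-29 - 9 + 5*(-3 - 1*(-5)))/(2*(-8 + (-3 - 1*(-5)))))/(-48 + 120) + 90 = ((-29 - 9 + 5*(-3 + 5))/(2*(-8 + (-3 + 5))))/72 + 90 = ((-29 - 9 + 5*2)/(2*(-8 + 2)))*(1/72) + 90 = ((1/2)*(-29 - 9 + 10)/(-6))*(1/72) + 90 = ((1/2)*(-1/6)*(-28))*(1/72) + 90 = (7/3)*(1/72) + 90 = 7/216 + 90 = 19447/216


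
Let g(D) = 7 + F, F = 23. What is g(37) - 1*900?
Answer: -870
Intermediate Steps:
g(D) = 30 (g(D) = 7 + 23 = 30)
g(37) - 1*900 = 30 - 1*900 = 30 - 900 = -870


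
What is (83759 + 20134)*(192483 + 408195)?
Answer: 62406239454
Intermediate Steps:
(83759 + 20134)*(192483 + 408195) = 103893*600678 = 62406239454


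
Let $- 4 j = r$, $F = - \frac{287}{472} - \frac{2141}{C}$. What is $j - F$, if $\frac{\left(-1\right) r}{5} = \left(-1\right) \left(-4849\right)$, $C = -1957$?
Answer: $\frac{5598351977}{923704} \approx 6060.8$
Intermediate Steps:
$r = -24245$ ($r = - 5 \left(\left(-1\right) \left(-4849\right)\right) = \left(-5\right) 4849 = -24245$)
$F = \frac{448893}{923704}$ ($F = - \frac{287}{472} - \frac{2141}{-1957} = \left(-287\right) \frac{1}{472} - - \frac{2141}{1957} = - \frac{287}{472} + \frac{2141}{1957} = \frac{448893}{923704} \approx 0.48597$)
$j = \frac{24245}{4}$ ($j = \left(- \frac{1}{4}\right) \left(-24245\right) = \frac{24245}{4} \approx 6061.3$)
$j - F = \frac{24245}{4} - \frac{448893}{923704} = \frac{5598351977}{923704}$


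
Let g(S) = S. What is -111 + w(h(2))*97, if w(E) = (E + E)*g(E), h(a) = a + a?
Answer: 2993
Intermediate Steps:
h(a) = 2*a
w(E) = 2*E² (w(E) = (E + E)*E = (2*E)*E = 2*E²)
-111 + w(h(2))*97 = -111 + (2*(2*2)²)*97 = -111 + (2*4²)*97 = -111 + (2*16)*97 = -111 + 32*97 = -111 + 3104 = 2993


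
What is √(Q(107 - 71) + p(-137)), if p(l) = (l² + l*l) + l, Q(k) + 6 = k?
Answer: 3*√4159 ≈ 193.47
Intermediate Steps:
Q(k) = -6 + k
p(l) = l + 2*l² (p(l) = (l² + l²) + l = 2*l² + l = l + 2*l²)
√(Q(107 - 71) + p(-137)) = √((-6 + (107 - 71)) - 137*(1 + 2*(-137))) = √((-6 + 36) - 137*(1 - 274)) = √(30 - 137*(-273)) = √(30 + 37401) = √37431 = 3*√4159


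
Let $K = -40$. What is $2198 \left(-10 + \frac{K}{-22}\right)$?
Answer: $- \frac{197820}{11} \approx -17984.0$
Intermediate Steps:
$2198 \left(-10 + \frac{K}{-22}\right) = 2198 \left(-10 - \frac{40}{-22}\right) = 2198 \left(-10 - - \frac{20}{11}\right) = 2198 \left(-10 + \frac{20}{11}\right) = 2198 \left(- \frac{90}{11}\right) = - \frac{197820}{11}$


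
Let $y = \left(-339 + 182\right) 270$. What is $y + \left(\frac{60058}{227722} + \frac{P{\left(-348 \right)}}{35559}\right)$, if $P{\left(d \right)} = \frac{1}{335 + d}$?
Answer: $- \frac{2231149131278048}{52634182887} \approx -42390.0$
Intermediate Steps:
$y = -42390$ ($y = \left(-157\right) 270 = -42390$)
$y + \left(\frac{60058}{227722} + \frac{P{\left(-348 \right)}}{35559}\right) = -42390 + \left(\frac{60058}{227722} + \frac{1}{\left(335 - 348\right) 35559}\right) = -42390 + \left(60058 \cdot \frac{1}{227722} + \frac{1}{-13} \cdot \frac{1}{35559}\right) = -42390 + \left(\frac{30029}{113861} - \frac{1}{462267}\right) = -42390 + \frac{13881301882}{52634182887} = - \frac{2231149131278048}{52634182887}$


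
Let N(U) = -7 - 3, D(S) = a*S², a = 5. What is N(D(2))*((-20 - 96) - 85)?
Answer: 2010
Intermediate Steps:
D(S) = 5*S²
N(U) = -10
N(D(2))*((-20 - 96) - 85) = -10*((-20 - 96) - 85) = -10*(-116 - 85) = -10*(-201) = 2010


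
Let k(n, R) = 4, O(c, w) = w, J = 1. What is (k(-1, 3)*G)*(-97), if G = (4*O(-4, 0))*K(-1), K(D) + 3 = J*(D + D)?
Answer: 0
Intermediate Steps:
K(D) = -3 + 2*D (K(D) = -3 + 1*(D + D) = -3 + 1*(2*D) = -3 + 2*D)
G = 0 (G = (4*0)*(-3 + 2*(-1)) = 0*(-3 - 2) = 0*(-5) = 0)
(k(-1, 3)*G)*(-97) = (4*0)*(-97) = 0*(-97) = 0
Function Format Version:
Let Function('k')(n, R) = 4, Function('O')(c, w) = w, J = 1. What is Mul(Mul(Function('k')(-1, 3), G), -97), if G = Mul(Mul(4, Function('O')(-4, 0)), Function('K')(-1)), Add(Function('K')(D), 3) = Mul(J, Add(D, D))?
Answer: 0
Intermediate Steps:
Function('K')(D) = Add(-3, Mul(2, D)) (Function('K')(D) = Add(-3, Mul(1, Add(D, D))) = Add(-3, Mul(1, Mul(2, D))) = Add(-3, Mul(2, D)))
G = 0 (G = Mul(Mul(4, 0), Add(-3, Mul(2, -1))) = Mul(0, Add(-3, -2)) = Mul(0, -5) = 0)
Mul(Mul(Function('k')(-1, 3), G), -97) = Mul(Mul(4, 0), -97) = Mul(0, -97) = 0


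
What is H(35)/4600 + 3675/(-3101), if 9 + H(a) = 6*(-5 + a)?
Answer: -2339247/2037800 ≈ -1.1479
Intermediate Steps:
H(a) = -39 + 6*a (H(a) = -9 + 6*(-5 + a) = -9 + (-30 + 6*a) = -39 + 6*a)
H(35)/4600 + 3675/(-3101) = (-39 + 6*35)/4600 + 3675/(-3101) = (-39 + 210)*(1/4600) + 3675*(-1/3101) = 171*(1/4600) - 525/443 = 171/4600 - 525/443 = -2339247/2037800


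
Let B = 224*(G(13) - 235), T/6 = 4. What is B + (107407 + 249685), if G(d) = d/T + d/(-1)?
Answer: 904984/3 ≈ 3.0166e+5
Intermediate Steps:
T = 24 (T = 6*4 = 24)
G(d) = -23*d/24 (G(d) = d/24 + d/(-1) = d*(1/24) + d*(-1) = d/24 - d = -23*d/24)
B = -166292/3 (B = 224*(-23/24*13 - 235) = 224*(-299/24 - 235) = 224*(-5939/24) = -166292/3 ≈ -55431.)
B + (107407 + 249685) = -166292/3 + (107407 + 249685) = -166292/3 + 357092 = 904984/3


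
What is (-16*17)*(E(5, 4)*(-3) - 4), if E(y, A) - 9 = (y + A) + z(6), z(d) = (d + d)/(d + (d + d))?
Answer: 16320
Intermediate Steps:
z(d) = ⅔ (z(d) = (2*d)/(d + 2*d) = (2*d)/((3*d)) = (2*d)*(1/(3*d)) = ⅔)
E(y, A) = 29/3 + A + y (E(y, A) = 9 + ((y + A) + ⅔) = 9 + ((A + y) + ⅔) = 9 + (⅔ + A + y) = 29/3 + A + y)
(-16*17)*(E(5, 4)*(-3) - 4) = (-16*17)*((29/3 + 4 + 5)*(-3) - 4) = -272*((56/3)*(-3) - 4) = -272*(-56 - 4) = -272*(-60) = 16320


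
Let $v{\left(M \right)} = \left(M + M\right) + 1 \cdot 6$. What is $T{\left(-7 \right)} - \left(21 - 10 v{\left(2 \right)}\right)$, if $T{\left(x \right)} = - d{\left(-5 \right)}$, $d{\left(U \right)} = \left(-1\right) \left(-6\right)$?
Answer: $73$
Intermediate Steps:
$v{\left(M \right)} = 6 + 2 M$ ($v{\left(M \right)} = 2 M + 6 = 6 + 2 M$)
$d{\left(U \right)} = 6$
$T{\left(x \right)} = -6$ ($T{\left(x \right)} = \left(-1\right) 6 = -6$)
$T{\left(-7 \right)} - \left(21 - 10 v{\left(2 \right)}\right) = -6 - \left(21 - 10 \left(6 + 2 \cdot 2\right)\right) = -6 - \left(21 - 10 \left(6 + 4\right)\right) = -6 - \left(21 - 100\right) = -6 - -79 = -6 + 79 = 73$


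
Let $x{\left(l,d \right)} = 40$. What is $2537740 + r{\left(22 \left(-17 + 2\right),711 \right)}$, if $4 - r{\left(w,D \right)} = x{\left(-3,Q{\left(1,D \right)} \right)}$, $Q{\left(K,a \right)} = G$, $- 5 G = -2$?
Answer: $2537704$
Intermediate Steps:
$G = \frac{2}{5}$ ($G = \left(- \frac{1}{5}\right) \left(-2\right) = \frac{2}{5} \approx 0.4$)
$Q{\left(K,a \right)} = \frac{2}{5}$
$r{\left(w,D \right)} = -36$ ($r{\left(w,D \right)} = 4 - 40 = -36$)
$2537740 + r{\left(22 \left(-17 + 2\right),711 \right)} = 2537740 - 36 = 2537704$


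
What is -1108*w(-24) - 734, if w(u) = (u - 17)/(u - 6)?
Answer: -33724/15 ≈ -2248.3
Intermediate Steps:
w(u) = (-17 + u)/(-6 + u)
-1108*w(-24) - 734 = -1108*(-17 - 24)/(-6 - 24) - 734 = -1108*(-41)/(-30) - 734 = -(-554)*(-41)/15 - 734 = -1108*41/30 - 734 = -22714/15 - 734 = -33724/15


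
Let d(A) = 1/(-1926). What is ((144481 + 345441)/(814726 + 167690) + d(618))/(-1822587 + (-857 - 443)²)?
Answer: -78550613/20906022225816 ≈ -3.7573e-6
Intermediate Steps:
d(A) = -1/1926
((144481 + 345441)/(814726 + 167690) + d(618))/(-1822587 + (-857 - 443)²) = ((144481 + 345441)/(814726 + 167690) - 1/1926)/(-1822587 + (-857 - 443)²) = (489922/982416 - 1/1926)/(-1822587 + (-1300)²) = (489922*(1/982416) - 1/1926)/(-1822587 + 1690000) = (244961/491208 - 1/1926)/(-132587) = (78550613/157677768)*(-1/132587) = -78550613/20906022225816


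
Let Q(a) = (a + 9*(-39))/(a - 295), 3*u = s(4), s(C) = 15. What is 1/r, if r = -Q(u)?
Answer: -145/173 ≈ -0.83815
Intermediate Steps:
u = 5 (u = (⅓)*15 = 5)
Q(a) = (-351 + a)/(-295 + a) (Q(a) = (a - 351)/(-295 + a) = (-351 + a)/(-295 + a))
r = -173/145 (r = -(-351 + 5)/(-295 + 5) = -(-346)/(-290) = -(-1)*(-346)/290 = -1*173/145 = -173/145 ≈ -1.1931)
1/r = 1/(-173/145) = -145/173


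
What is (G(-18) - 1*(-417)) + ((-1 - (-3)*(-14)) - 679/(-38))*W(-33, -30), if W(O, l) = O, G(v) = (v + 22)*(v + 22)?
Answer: 47969/38 ≈ 1262.3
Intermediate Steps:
G(v) = (22 + v)² (G(v) = (22 + v)*(22 + v) = (22 + v)²)
(G(-18) - 1*(-417)) + ((-1 - (-3)*(-14)) - 679/(-38))*W(-33, -30) = ((22 - 18)² - 1*(-417)) + ((-1 - (-3)*(-14)) - 679/(-38))*(-33) = (4² + 417) + ((-1 - 3*14) - 679*(-1)/38)*(-33) = (16 + 417) + ((-1 - 42) - 1*(-679/38))*(-33) = 433 + (-43 + 679/38)*(-33) = 433 - 955/38*(-33) = 433 + 31515/38 = 47969/38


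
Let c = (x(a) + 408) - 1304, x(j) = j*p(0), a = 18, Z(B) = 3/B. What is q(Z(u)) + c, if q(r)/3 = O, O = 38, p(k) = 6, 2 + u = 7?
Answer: -674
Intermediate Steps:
u = 5 (u = -2 + 7 = 5)
x(j) = 6*j (x(j) = j*6 = 6*j)
q(r) = 114 (q(r) = 3*38 = 114)
c = -788 (c = (6*18 + 408) - 1304 = (108 + 408) - 1304 = 516 - 1304 = -788)
q(Z(u)) + c = 114 - 788 = -674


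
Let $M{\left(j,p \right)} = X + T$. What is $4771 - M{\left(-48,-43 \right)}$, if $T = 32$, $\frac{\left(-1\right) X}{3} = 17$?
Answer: $4790$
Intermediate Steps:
$X = -51$ ($X = \left(-3\right) 17 = -51$)
$M{\left(j,p \right)} = -19$ ($M{\left(j,p \right)} = -51 + 32 = -19$)
$4771 - M{\left(-48,-43 \right)} = 4771 - -19 = 4771 + 19 = 4790$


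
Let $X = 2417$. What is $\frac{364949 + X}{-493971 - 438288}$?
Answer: $- \frac{367366}{932259} \approx -0.39406$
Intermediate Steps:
$\frac{364949 + X}{-493971 - 438288} = \frac{364949 + 2417}{-493971 - 438288} = \frac{367366}{-932259} = 367366 \left(- \frac{1}{932259}\right) = - \frac{367366}{932259}$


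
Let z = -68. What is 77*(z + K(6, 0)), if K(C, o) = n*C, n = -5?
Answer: -7546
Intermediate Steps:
K(C, o) = -5*C
77*(z + K(6, 0)) = 77*(-68 - 5*6) = 77*(-68 - 30) = 77*(-98) = -7546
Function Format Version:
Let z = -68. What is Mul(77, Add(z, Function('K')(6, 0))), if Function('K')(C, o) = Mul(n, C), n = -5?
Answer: -7546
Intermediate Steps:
Function('K')(C, o) = Mul(-5, C)
Mul(77, Add(z, Function('K')(6, 0))) = Mul(77, Add(-68, Mul(-5, 6))) = Mul(77, Add(-68, -30)) = Mul(77, -98) = -7546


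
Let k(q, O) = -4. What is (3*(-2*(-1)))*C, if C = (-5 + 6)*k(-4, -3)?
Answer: -24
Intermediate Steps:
C = -4 (C = (-5 + 6)*(-4) = 1*(-4) = -4)
(3*(-2*(-1)))*C = (3*(-2*(-1)))*(-4) = (3*2)*(-4) = 6*(-4) = -24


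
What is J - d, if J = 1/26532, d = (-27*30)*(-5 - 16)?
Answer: -451309319/26532 ≈ -17010.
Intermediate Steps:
d = 17010 (d = -810*(-21) = 17010)
J = 1/26532 ≈ 3.7690e-5
J - d = 1/26532 - 1*17010 = 1/26532 - 17010 = -451309319/26532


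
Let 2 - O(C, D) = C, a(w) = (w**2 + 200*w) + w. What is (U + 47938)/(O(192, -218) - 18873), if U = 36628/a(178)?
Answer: -1617014992/643014053 ≈ -2.5147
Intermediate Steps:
a(w) = w**2 + 201*w
O(C, D) = 2 - C
U = 18314/33731 (U = 36628/((178*(201 + 178))) = 36628/((178*379)) = 36628/67462 = 36628*(1/67462) = 18314/33731 ≈ 0.54294)
(U + 47938)/(O(192, -218) - 18873) = (18314/33731 + 47938)/((2 - 1*192) - 18873) = 1617014992/(33731*((2 - 192) - 18873)) = 1617014992/(33731*(-190 - 18873)) = (1617014992/33731)/(-19063) = (1617014992/33731)*(-1/19063) = -1617014992/643014053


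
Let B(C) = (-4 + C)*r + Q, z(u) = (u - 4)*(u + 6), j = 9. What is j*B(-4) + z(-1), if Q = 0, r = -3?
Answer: 191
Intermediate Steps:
z(u) = (-4 + u)*(6 + u)
B(C) = 12 - 3*C (B(C) = (-4 + C)*(-3) + 0 = (12 - 3*C) + 0 = 12 - 3*C)
j*B(-4) + z(-1) = 9*(12 - 3*(-4)) + (-24 + (-1)² + 2*(-1)) = 9*(12 + 12) + (-24 + 1 - 2) = 9*24 - 25 = 216 - 25 = 191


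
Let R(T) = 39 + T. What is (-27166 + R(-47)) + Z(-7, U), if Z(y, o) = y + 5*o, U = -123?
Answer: -27796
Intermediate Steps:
(-27166 + R(-47)) + Z(-7, U) = (-27166 + (39 - 47)) + (-7 + 5*(-123)) = (-27166 - 8) + (-7 - 615) = -27174 - 622 = -27796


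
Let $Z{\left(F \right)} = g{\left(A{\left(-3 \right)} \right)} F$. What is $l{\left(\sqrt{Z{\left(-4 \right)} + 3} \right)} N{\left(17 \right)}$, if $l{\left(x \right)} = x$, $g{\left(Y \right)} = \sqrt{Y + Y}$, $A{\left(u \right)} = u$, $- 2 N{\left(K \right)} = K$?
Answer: $- \frac{17 \sqrt{3 - 4 i \sqrt{6}}}{2} \approx -21.876 + 16.18 i$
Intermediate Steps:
$N{\left(K \right)} = - \frac{K}{2}$
$g{\left(Y \right)} = \sqrt{2} \sqrt{Y}$ ($g{\left(Y \right)} = \sqrt{2 Y} = \sqrt{2} \sqrt{Y}$)
$Z{\left(F \right)} = i F \sqrt{6}$ ($Z{\left(F \right)} = \sqrt{2} \sqrt{-3} F = \sqrt{2} i \sqrt{3} F = i \sqrt{6} F = i F \sqrt{6}$)
$l{\left(\sqrt{Z{\left(-4 \right)} + 3} \right)} N{\left(17 \right)} = \sqrt{i \left(-4\right) \sqrt{6} + 3} \left(\left(- \frac{1}{2}\right) 17\right) = \sqrt{- 4 i \sqrt{6} + 3} \left(- \frac{17}{2}\right) = \sqrt{3 - 4 i \sqrt{6}} \left(- \frac{17}{2}\right) = - \frac{17 \sqrt{3 - 4 i \sqrt{6}}}{2}$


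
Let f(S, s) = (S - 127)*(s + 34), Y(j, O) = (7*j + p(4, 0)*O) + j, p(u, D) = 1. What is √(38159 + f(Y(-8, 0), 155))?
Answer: 2*√515 ≈ 45.387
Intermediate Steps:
Y(j, O) = O + 8*j (Y(j, O) = (7*j + 1*O) + j = (7*j + O) + j = (O + 7*j) + j = O + 8*j)
f(S, s) = (-127 + S)*(34 + s)
√(38159 + f(Y(-8, 0), 155)) = √(38159 + (-4318 - 127*155 + 34*(0 + 8*(-8)) + (0 + 8*(-8))*155)) = √(38159 + (-4318 - 19685 + 34*(0 - 64) + (0 - 64)*155)) = √(38159 + (-4318 - 19685 + 34*(-64) - 64*155)) = √(38159 + (-4318 - 19685 - 2176 - 9920)) = √(38159 - 36099) = √2060 = 2*√515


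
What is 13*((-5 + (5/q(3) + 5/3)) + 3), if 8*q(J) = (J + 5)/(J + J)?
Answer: 1157/3 ≈ 385.67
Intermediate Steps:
q(J) = (5 + J)/(16*J) (q(J) = ((J + 5)/(J + J))/8 = ((5 + J)/((2*J)))/8 = ((5 + J)*(1/(2*J)))/8 = ((5 + J)/(2*J))/8 = (5 + J)/(16*J))
13*((-5 + (5/q(3) + 5/3)) + 3) = 13*((-5 + (5/(((1/16)*(5 + 3)/3)) + 5/3)) + 3) = 13*((-5 + (5/(((1/16)*(1/3)*8)) + 5*(1/3))) + 3) = 13*((-5 + (5/(1/6) + 5/3)) + 3) = 13*((-5 + (5*6 + 5/3)) + 3) = 13*((-5 + (30 + 5/3)) + 3) = 13*((-5 + 95/3) + 3) = 13*(80/3 + 3) = 13*(89/3) = 1157/3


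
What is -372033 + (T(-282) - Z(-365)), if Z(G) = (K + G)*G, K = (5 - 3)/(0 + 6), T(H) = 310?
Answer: -1514479/3 ≈ -5.0483e+5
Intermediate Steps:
K = ⅓ (K = 2/6 = 2*(⅙) = ⅓ ≈ 0.33333)
Z(G) = G*(⅓ + G) (Z(G) = (⅓ + G)*G = G*(⅓ + G))
-372033 + (T(-282) - Z(-365)) = -372033 + (310 - (-365)*(⅓ - 365)) = -372033 + (310 - (-365)*(-1094)/3) = -372033 + (310 - 1*399310/3) = -372033 + (310 - 399310/3) = -372033 - 398380/3 = -1514479/3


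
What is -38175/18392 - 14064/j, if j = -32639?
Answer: -987328737/600296488 ≈ -1.6447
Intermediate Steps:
-38175/18392 - 14064/j = -38175/18392 - 14064/(-32639) = -38175*1/18392 - 14064*(-1/32639) = -38175/18392 + 14064/32639 = -987328737/600296488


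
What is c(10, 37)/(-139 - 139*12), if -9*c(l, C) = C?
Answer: 37/16263 ≈ 0.0022751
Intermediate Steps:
c(l, C) = -C/9
c(10, 37)/(-139 - 139*12) = (-⅑*37)/(-139 - 139*12) = -37/(9*(-139 - 1668)) = -37/9/(-1807) = -37/9*(-1/1807) = 37/16263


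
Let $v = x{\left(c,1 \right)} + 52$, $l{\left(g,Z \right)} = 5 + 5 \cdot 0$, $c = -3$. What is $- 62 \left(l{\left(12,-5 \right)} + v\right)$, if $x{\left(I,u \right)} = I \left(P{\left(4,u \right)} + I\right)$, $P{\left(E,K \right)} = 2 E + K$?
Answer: $-2418$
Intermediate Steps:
$P{\left(E,K \right)} = K + 2 E$
$x{\left(I,u \right)} = I \left(8 + I + u\right)$ ($x{\left(I,u \right)} = I \left(\left(u + 2 \cdot 4\right) + I\right) = I \left(\left(u + 8\right) + I\right) = I \left(\left(8 + u\right) + I\right) = I \left(8 + I + u\right)$)
$l{\left(g,Z \right)} = 5$ ($l{\left(g,Z \right)} = 5 + 0 = 5$)
$v = 34$ ($v = - 3 \left(8 - 3 + 1\right) + 52 = \left(-3\right) 6 + 52 = -18 + 52 = 34$)
$- 62 \left(l{\left(12,-5 \right)} + v\right) = - 62 \left(5 + 34\right) = \left(-62\right) 39 = -2418$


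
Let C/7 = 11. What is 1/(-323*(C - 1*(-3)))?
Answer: -1/25840 ≈ -3.8700e-5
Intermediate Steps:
C = 77 (C = 7*11 = 77)
1/(-323*(C - 1*(-3))) = 1/(-323*(77 - 1*(-3))) = 1/(-323*(77 + 3)) = 1/(-323*80) = 1/(-25840) = -1/25840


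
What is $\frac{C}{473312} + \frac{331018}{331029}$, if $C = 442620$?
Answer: $\frac{75798711899}{39169999512} \approx 1.9351$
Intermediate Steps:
$\frac{C}{473312} + \frac{331018}{331029} = \frac{442620}{473312} + \frac{331018}{331029} = 442620 \cdot \frac{1}{473312} + 331018 \cdot \frac{1}{331029} = \frac{110655}{118328} + \frac{331018}{331029} = \frac{75798711899}{39169999512}$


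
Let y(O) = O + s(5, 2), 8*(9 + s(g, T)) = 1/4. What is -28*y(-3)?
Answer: 2681/8 ≈ 335.13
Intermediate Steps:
s(g, T) = -287/32 (s(g, T) = -9 + (⅛)/4 = -9 + (⅛)*(¼) = -9 + 1/32 = -287/32)
y(O) = -287/32 + O (y(O) = O - 287/32 = -287/32 + O)
-28*y(-3) = -28*(-287/32 - 3) = -28*(-383/32) = 2681/8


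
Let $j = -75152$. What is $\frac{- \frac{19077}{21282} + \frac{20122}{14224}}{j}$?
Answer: $- \frac{13073763}{1895804192128} \approx -6.8962 \cdot 10^{-6}$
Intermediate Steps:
$\frac{- \frac{19077}{21282} + \frac{20122}{14224}}{j} = \frac{- \frac{19077}{21282} + \frac{20122}{14224}}{-75152} = \left(\left(-19077\right) \frac{1}{21282} + 20122 \cdot \frac{1}{14224}\right) \left(- \frac{1}{75152}\right) = \left(- \frac{6359}{7094} + \frac{10061}{7112}\right) \left(- \frac{1}{75152}\right) = \frac{13073763}{25226264} \left(- \frac{1}{75152}\right) = - \frac{13073763}{1895804192128}$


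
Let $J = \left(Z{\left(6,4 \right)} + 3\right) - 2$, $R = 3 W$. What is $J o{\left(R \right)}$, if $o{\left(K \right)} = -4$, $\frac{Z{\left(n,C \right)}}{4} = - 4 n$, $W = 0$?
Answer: $380$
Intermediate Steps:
$Z{\left(n,C \right)} = - 16 n$ ($Z{\left(n,C \right)} = 4 \left(- 4 n\right) = - 16 n$)
$R = 0$ ($R = 3 \cdot 0 = 0$)
$J = -95$ ($J = \left(\left(-16\right) 6 + 3\right) - 2 = \left(-96 + 3\right) - 2 = -93 - 2 = -95$)
$J o{\left(R \right)} = \left(-95\right) \left(-4\right) = 380$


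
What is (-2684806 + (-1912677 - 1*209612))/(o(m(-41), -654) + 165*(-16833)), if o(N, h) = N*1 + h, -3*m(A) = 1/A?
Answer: 591272685/341706176 ≈ 1.7304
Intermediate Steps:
m(A) = -1/(3*A)
o(N, h) = N + h
(-2684806 + (-1912677 - 1*209612))/(o(m(-41), -654) + 165*(-16833)) = (-2684806 + (-1912677 - 1*209612))/((-⅓/(-41) - 654) + 165*(-16833)) = (-2684806 + (-1912677 - 209612))/((-⅓*(-1/41) - 654) - 2777445) = (-2684806 - 2122289)/((1/123 - 654) - 2777445) = -4807095/(-80441/123 - 2777445) = -4807095/(-341706176/123) = -4807095*(-123/341706176) = 591272685/341706176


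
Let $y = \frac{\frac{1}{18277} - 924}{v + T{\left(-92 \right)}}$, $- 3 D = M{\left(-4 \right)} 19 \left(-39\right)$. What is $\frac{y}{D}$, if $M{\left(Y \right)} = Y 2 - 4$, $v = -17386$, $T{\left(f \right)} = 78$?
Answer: $- \frac{16887947}{937626768624} \approx -1.8011 \cdot 10^{-5}$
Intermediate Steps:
$M{\left(Y \right)} = -4 + 2 Y$ ($M{\left(Y \right)} = 2 Y - 4 = -4 + 2 Y$)
$D = -2964$ ($D = - \frac{\left(-4 + 2 \left(-4\right)\right) 19 \left(-39\right)}{3} = - \frac{\left(-4 - 8\right) 19 \left(-39\right)}{3} = - \frac{\left(-12\right) 19 \left(-39\right)}{3} = - \frac{\left(-228\right) \left(-39\right)}{3} = \left(- \frac{1}{3}\right) 8892 = -2964$)
$y = \frac{16887947}{316338316}$ ($y = \frac{\frac{1}{18277} - 924}{-17386 + 78} = \frac{\frac{1}{18277} - 924}{-17308} = \left(- \frac{16887947}{18277}\right) \left(- \frac{1}{17308}\right) = \frac{16887947}{316338316} \approx 0.053386$)
$\frac{y}{D} = \frac{16887947}{316338316 \left(-2964\right)} = \frac{16887947}{316338316} \left(- \frac{1}{2964}\right) = - \frac{16887947}{937626768624}$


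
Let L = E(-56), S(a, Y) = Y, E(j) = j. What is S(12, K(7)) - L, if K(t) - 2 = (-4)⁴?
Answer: 314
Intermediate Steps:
K(t) = 258 (K(t) = 2 + (-4)⁴ = 2 + 256 = 258)
L = -56
S(12, K(7)) - L = 258 - 1*(-56) = 258 + 56 = 314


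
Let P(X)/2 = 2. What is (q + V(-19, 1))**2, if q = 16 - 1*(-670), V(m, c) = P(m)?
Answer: 476100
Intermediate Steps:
P(X) = 4 (P(X) = 2*2 = 4)
V(m, c) = 4
q = 686 (q = 16 + 670 = 686)
(q + V(-19, 1))**2 = (686 + 4)**2 = 690**2 = 476100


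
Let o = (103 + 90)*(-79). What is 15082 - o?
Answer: 30329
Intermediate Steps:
o = -15247 (o = 193*(-79) = -15247)
15082 - o = 15082 - 1*(-15247) = 15082 + 15247 = 30329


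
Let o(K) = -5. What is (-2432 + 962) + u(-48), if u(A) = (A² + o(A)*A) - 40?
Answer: 1034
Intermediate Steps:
u(A) = -40 + A² - 5*A (u(A) = (A² - 5*A) - 40 = -40 + A² - 5*A)
(-2432 + 962) + u(-48) = (-2432 + 962) + (-40 + (-48)² - 5*(-48)) = -1470 + (-40 + 2304 + 240) = -1470 + 2504 = 1034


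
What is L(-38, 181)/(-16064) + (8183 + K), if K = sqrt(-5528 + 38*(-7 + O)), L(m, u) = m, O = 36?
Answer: 65725875/8032 + I*sqrt(4426) ≈ 8183.0 + 66.528*I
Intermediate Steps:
K = I*sqrt(4426) (K = sqrt(-5528 + 38*(-7 + 36)) = sqrt(-5528 + 38*29) = sqrt(-5528 + 1102) = sqrt(-4426) = I*sqrt(4426) ≈ 66.528*I)
L(-38, 181)/(-16064) + (8183 + K) = -38/(-16064) + (8183 + I*sqrt(4426)) = -38*(-1/16064) + (8183 + I*sqrt(4426)) = 19/8032 + (8183 + I*sqrt(4426)) = 65725875/8032 + I*sqrt(4426)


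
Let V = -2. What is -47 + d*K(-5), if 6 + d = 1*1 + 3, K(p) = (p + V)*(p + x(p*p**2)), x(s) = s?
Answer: -1867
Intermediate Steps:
K(p) = (-2 + p)*(p + p**3) (K(p) = (p - 2)*(p + p*p**2) = (-2 + p)*(p + p**3))
d = -2 (d = -6 + (1*1 + 3) = -6 + (1 + 3) = -6 + 4 = -2)
-47 + d*K(-5) = -47 - (-10)*(-2 - 5 + (-5)**3 - 2*(-5)**2) = -47 - (-10)*(-2 - 5 - 125 - 2*25) = -47 - (-10)*(-2 - 5 - 125 - 50) = -47 - (-10)*(-182) = -47 - 2*910 = -47 - 1820 = -1867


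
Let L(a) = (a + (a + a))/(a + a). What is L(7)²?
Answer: 9/4 ≈ 2.2500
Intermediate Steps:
L(a) = 3/2 (L(a) = (a + 2*a)/((2*a)) = (3*a)*(1/(2*a)) = 3/2)
L(7)² = (3/2)² = 9/4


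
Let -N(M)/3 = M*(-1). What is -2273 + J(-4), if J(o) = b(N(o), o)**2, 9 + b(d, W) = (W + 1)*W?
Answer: -2264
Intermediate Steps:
N(M) = 3*M (N(M) = -3*M*(-1) = -(-3)*M = 3*M)
b(d, W) = -9 + W*(1 + W) (b(d, W) = -9 + (W + 1)*W = -9 + (1 + W)*W = -9 + W*(1 + W))
J(o) = (-9 + o + o**2)**2
-2273 + J(-4) = -2273 + (-9 - 4 + (-4)**2)**2 = -2273 + (-9 - 4 + 16)**2 = -2273 + 3**2 = -2273 + 9 = -2264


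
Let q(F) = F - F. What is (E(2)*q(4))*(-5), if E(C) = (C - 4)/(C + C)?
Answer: 0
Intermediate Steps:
E(C) = (-4 + C)/(2*C) (E(C) = (-4 + C)/((2*C)) = (-4 + C)*(1/(2*C)) = (-4 + C)/(2*C))
q(F) = 0
(E(2)*q(4))*(-5) = (((½)*(-4 + 2)/2)*0)*(-5) = (((½)*(½)*(-2))*0)*(-5) = -½*0*(-5) = 0*(-5) = 0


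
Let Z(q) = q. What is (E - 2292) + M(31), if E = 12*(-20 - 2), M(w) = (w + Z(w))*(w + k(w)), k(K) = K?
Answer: 1288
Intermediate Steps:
M(w) = 4*w**2 (M(w) = (w + w)*(w + w) = (2*w)*(2*w) = 4*w**2)
E = -264 (E = 12*(-22) = -264)
(E - 2292) + M(31) = (-264 - 2292) + 4*31**2 = -2556 + 4*961 = -2556 + 3844 = 1288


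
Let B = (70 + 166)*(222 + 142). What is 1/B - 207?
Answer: -17782127/85904 ≈ -207.00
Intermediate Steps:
B = 85904 (B = 236*364 = 85904)
1/B - 207 = 1/85904 - 207 = -17782127/85904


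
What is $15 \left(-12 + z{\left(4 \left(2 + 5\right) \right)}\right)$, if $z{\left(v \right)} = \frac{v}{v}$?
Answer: $-165$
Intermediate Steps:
$z{\left(v \right)} = 1$
$15 \left(-12 + z{\left(4 \left(2 + 5\right) \right)}\right) = 15 \left(-12 + 1\right) = 15 \left(-11\right) = -165$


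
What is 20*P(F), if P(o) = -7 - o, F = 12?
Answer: -380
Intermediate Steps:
20*P(F) = 20*(-7 - 1*12) = 20*(-7 - 12) = 20*(-19) = -380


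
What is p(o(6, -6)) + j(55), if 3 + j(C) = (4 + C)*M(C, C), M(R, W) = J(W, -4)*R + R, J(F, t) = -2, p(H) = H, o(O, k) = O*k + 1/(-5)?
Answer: -16421/5 ≈ -3284.2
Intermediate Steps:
o(O, k) = -⅕ + O*k (o(O, k) = O*k + 1*(-⅕) = O*k - ⅕ = -⅕ + O*k)
M(R, W) = -R (M(R, W) = -2*R + R = -R)
j(C) = -3 - C*(4 + C) (j(C) = -3 + (4 + C)*(-C) = -3 - C*(4 + C))
p(o(6, -6)) + j(55) = (-⅕ + 6*(-6)) + (-3 - 1*55² - 4*55) = (-⅕ - 36) + (-3 - 1*3025 - 220) = -181/5 + (-3 - 3025 - 220) = -181/5 - 3248 = -16421/5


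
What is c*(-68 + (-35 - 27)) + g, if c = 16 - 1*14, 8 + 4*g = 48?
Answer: -250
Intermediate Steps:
g = 10 (g = -2 + (1/4)*48 = -2 + 12 = 10)
c = 2 (c = 16 - 14 = 2)
c*(-68 + (-35 - 27)) + g = 2*(-68 + (-35 - 27)) + 10 = 2*(-68 - 62) + 10 = 2*(-130) + 10 = -260 + 10 = -250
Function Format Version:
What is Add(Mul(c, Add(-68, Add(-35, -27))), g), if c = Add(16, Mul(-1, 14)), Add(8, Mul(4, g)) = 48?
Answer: -250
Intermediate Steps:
g = 10 (g = Add(-2, Mul(Rational(1, 4), 48)) = Add(-2, 12) = 10)
c = 2 (c = Add(16, -14) = 2)
Add(Mul(c, Add(-68, Add(-35, -27))), g) = Add(Mul(2, Add(-68, Add(-35, -27))), 10) = Add(Mul(2, Add(-68, -62)), 10) = Add(Mul(2, -130), 10) = Add(-260, 10) = -250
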